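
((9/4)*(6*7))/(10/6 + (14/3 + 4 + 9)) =567/116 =4.89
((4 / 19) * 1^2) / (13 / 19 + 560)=4 / 10653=0.00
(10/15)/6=1/9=0.11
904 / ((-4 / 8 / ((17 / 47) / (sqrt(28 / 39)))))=-15368*sqrt(273) / 329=-771.80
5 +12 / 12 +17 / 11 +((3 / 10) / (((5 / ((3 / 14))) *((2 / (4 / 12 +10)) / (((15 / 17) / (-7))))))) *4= 688321 / 91630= 7.51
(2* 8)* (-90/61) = -1440/61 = -23.61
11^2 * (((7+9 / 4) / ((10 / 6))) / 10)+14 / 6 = 41693 / 600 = 69.49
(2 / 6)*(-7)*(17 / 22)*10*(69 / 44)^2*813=-36048.43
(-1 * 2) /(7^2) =-2 /49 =-0.04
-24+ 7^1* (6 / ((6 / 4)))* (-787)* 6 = -132240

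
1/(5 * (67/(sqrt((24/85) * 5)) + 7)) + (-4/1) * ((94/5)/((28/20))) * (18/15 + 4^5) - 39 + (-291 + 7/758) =-110429275292239/1993384610 + 134 * sqrt(102)/375685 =-55397.87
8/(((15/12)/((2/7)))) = 64/35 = 1.83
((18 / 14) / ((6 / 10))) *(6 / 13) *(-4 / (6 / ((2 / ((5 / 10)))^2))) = -960 / 91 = -10.55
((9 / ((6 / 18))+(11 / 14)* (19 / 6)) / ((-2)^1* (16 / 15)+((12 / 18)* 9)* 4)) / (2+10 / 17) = 210545 / 404096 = 0.52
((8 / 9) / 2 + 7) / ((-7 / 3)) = -67 / 21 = -3.19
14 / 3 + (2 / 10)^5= 43753 / 9375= 4.67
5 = 5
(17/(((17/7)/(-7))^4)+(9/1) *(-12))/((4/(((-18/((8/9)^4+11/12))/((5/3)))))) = -1854444591918/993433165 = -1866.70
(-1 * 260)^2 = 67600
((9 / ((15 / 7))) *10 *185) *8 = 62160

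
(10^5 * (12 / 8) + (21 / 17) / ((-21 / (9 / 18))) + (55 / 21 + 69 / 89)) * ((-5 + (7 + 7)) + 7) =76256910616 / 31773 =2400053.84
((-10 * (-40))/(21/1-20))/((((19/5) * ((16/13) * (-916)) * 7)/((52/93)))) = -21125/2832501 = -0.01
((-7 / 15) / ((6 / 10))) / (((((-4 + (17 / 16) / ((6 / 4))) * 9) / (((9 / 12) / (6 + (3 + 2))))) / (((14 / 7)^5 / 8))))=0.01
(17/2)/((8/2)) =17/8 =2.12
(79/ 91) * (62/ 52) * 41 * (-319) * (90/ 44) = -131033745/ 4732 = -27690.99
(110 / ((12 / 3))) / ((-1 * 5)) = -11 / 2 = -5.50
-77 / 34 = -2.26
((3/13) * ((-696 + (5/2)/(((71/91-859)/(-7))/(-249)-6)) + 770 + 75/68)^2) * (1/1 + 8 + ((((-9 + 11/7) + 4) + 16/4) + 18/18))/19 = 759653182952776221231/1059762050342707712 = 716.81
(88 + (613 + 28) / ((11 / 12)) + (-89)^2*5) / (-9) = -148105 / 33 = -4488.03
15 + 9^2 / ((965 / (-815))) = -10308 / 193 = -53.41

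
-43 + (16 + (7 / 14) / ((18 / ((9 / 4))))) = -431 / 16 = -26.94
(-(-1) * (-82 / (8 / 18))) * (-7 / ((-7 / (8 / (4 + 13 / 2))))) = -984 / 7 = -140.57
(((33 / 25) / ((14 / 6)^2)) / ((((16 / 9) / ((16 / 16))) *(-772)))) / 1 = -2673 / 15131200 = -0.00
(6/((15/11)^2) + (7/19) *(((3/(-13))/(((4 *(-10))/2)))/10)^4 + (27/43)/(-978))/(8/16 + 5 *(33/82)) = 2414770400350536814669/1880448882686400000000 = 1.28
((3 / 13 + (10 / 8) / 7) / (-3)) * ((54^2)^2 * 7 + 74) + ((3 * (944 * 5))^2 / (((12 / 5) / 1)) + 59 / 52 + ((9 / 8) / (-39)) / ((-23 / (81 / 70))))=37886221371029 / 502320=75422482.42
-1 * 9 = -9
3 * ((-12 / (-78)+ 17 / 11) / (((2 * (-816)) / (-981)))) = 238383 / 77792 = 3.06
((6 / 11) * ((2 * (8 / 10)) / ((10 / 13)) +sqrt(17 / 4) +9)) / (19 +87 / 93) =31 * sqrt(17) / 2266 +8587 / 28325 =0.36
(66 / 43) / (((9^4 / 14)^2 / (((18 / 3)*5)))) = 43120 / 205667667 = 0.00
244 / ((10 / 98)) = 11956 / 5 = 2391.20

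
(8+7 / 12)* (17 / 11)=1751 / 132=13.27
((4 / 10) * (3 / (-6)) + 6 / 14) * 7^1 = 8 / 5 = 1.60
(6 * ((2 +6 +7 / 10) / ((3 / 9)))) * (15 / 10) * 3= 7047 / 10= 704.70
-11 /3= -3.67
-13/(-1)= 13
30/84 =5/14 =0.36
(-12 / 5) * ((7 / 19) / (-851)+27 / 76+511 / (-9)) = 6568579 / 48507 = 135.42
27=27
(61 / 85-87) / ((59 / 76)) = -557384 / 5015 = -111.14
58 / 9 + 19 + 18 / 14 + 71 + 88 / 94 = 292151 / 2961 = 98.67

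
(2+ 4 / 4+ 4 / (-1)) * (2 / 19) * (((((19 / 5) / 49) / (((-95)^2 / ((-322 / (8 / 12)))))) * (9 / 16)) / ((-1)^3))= -621 / 2527000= -0.00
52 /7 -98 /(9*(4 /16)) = -2276 /63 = -36.13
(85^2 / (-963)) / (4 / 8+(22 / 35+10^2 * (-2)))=505750 / 13405923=0.04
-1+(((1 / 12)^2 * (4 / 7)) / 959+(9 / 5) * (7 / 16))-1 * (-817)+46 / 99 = 43450812401 / 53166960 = 817.25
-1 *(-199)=199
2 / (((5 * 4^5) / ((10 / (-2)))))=-1 / 512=-0.00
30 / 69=10 / 23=0.43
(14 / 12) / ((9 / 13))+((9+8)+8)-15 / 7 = 9277 / 378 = 24.54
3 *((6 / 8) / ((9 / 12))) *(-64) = -192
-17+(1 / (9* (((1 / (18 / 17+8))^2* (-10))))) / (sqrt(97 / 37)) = -17 - 11858* sqrt(3589) / 1261485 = -17.56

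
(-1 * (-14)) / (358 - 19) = 14 / 339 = 0.04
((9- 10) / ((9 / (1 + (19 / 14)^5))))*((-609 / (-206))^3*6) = -661559112423 / 6853583744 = -96.53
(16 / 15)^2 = 1.14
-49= -49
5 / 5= 1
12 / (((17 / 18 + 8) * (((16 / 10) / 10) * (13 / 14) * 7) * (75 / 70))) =360 / 299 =1.20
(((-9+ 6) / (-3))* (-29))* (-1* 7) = 203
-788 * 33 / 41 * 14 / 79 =-364056 / 3239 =-112.40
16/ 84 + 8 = 172/ 21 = 8.19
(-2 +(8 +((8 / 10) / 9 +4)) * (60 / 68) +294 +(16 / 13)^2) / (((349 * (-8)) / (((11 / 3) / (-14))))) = 424105 / 14863212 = 0.03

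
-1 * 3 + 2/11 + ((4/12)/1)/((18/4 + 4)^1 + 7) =-2861/1023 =-2.80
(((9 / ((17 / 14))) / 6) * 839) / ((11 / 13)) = 229047 / 187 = 1224.85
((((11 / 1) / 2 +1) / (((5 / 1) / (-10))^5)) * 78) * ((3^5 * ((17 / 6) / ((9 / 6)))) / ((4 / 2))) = -3723408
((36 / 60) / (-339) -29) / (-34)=8193 / 9605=0.85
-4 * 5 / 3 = -6.67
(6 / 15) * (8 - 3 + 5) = 4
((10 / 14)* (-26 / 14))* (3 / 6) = -65 / 98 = -0.66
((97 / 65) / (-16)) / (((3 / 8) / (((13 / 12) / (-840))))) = 97 / 302400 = 0.00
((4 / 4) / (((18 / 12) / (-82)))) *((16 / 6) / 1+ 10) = -6232 / 9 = -692.44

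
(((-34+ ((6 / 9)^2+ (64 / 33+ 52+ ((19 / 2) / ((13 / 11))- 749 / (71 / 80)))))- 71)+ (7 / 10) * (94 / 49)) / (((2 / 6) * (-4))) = 5661946937 / 8528520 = 663.88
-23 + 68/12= -52/3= -17.33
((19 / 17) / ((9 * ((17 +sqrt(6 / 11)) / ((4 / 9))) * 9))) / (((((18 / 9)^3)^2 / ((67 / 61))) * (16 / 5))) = 3685 / 1901138688 - 335 * sqrt(66) / 32319357696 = 0.00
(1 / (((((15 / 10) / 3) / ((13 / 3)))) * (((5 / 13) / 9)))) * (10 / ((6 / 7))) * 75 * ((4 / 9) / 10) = 23660 / 3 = 7886.67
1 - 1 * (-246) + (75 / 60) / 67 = 66201 / 268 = 247.02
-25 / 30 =-5 / 6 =-0.83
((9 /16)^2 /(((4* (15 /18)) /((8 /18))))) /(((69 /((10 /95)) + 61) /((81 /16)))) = 2187 /7336960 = 0.00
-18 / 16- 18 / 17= -297 / 136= -2.18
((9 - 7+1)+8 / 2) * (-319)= -2233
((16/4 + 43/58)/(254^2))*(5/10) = 275/7483856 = 0.00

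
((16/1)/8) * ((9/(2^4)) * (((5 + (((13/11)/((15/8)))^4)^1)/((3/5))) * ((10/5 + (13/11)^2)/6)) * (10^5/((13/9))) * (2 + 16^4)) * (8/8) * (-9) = -468074919567798900/2093663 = -223567460268.34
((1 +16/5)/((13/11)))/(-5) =-231/325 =-0.71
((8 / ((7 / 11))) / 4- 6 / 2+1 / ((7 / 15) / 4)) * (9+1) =610 / 7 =87.14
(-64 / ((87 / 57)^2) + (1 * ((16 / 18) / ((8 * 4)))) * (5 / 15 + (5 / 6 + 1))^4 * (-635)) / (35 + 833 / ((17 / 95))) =-16330513859 / 184024794240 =-0.09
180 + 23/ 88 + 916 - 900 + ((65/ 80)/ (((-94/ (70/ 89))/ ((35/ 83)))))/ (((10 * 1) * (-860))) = 4125455245679/ 21020210816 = 196.26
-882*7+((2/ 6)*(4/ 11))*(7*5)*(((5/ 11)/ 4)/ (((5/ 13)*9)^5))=-16542294268199/ 2679348375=-6174.00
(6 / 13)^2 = 36 / 169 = 0.21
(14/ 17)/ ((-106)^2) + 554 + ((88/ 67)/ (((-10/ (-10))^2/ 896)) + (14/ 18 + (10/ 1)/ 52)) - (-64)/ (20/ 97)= 2042.21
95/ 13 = 7.31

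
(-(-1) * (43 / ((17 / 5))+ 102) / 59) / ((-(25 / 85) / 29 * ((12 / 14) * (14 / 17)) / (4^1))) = -960857 / 885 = -1085.71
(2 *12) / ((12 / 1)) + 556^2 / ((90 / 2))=309226 / 45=6871.69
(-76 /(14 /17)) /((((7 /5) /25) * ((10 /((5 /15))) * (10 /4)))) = -3230 /147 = -21.97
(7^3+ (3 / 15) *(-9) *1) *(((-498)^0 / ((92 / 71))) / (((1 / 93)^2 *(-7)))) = -523809387 / 1610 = -325347.45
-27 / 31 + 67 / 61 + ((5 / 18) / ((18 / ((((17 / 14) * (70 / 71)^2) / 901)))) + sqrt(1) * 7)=591537103967 / 81846311166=7.23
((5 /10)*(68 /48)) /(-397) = -17 /9528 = -0.00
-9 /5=-1.80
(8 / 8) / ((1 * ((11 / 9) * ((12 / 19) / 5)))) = 6.48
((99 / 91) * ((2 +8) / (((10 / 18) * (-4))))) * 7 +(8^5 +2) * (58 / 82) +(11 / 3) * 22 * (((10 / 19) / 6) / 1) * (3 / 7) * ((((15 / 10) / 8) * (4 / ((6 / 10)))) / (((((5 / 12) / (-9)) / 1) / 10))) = 3165295117 / 141778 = 22325.71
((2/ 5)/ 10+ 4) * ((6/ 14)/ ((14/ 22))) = 3333/ 1225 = 2.72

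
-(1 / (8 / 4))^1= -1 / 2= -0.50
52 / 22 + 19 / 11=45 / 11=4.09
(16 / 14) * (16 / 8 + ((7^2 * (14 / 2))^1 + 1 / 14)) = 19324 / 49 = 394.37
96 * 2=192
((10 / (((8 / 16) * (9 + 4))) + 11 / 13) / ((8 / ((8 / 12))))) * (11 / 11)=0.20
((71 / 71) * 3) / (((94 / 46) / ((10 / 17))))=690 / 799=0.86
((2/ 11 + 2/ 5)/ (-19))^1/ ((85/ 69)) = -2208/ 88825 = -0.02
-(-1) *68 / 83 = 68 / 83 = 0.82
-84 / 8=-21 / 2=-10.50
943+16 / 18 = 8495 / 9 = 943.89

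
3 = 3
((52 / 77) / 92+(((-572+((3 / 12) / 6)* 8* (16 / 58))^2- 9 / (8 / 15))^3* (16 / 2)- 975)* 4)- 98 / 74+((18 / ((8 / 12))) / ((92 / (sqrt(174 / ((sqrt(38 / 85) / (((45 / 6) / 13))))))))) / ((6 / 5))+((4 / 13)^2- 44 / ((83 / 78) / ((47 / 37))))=135* 17^(1 / 4)* 190^(3 / 4)* sqrt(377) / 90896+7139381287575350099969147445853529248309 / 6377061137267509664976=1119540981950579986.43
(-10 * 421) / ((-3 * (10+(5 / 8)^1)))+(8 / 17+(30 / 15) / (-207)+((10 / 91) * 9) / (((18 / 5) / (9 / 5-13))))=5922518 / 45747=129.46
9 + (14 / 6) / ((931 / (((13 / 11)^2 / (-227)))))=98633828 / 10959333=9.00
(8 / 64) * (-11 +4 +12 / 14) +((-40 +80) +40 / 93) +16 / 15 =353527 / 8680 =40.73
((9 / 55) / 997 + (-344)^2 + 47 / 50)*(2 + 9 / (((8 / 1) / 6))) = 454230427973 / 438680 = 1035448.23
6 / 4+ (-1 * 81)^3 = -1062879 / 2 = -531439.50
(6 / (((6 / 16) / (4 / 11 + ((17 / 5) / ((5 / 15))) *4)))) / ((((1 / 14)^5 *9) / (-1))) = -19482136576 / 495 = -39357851.67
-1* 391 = -391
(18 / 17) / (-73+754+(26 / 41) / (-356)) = 131364 / 84488725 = 0.00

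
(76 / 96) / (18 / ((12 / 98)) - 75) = 19 / 1728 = 0.01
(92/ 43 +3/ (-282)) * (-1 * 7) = -60235/ 4042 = -14.90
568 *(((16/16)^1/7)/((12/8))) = 1136/21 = 54.10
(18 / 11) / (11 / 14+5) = 28 / 99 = 0.28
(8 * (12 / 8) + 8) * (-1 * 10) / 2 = -100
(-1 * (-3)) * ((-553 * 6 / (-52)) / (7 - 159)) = -4977 / 3952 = -1.26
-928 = -928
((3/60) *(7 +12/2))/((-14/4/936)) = -6084/35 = -173.83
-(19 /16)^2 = -361 /256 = -1.41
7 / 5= 1.40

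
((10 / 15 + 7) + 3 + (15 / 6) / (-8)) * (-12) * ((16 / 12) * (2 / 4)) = -497 / 6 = -82.83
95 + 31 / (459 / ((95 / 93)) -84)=3300110 / 34707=95.08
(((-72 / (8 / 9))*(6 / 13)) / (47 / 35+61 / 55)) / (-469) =13365 / 411112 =0.03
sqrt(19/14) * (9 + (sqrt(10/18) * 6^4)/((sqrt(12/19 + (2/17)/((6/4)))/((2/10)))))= 9 * sqrt(266)/14 + 1026 * sqrt(153510)/1505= 277.59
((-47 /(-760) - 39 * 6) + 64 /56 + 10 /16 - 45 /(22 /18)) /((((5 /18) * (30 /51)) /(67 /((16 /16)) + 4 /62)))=-32513460993 /294500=-110402.24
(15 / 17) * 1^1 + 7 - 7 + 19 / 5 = 398 / 85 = 4.68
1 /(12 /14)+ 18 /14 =2.45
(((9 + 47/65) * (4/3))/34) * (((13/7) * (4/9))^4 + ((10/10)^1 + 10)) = 228271052368/52221065715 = 4.37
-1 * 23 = -23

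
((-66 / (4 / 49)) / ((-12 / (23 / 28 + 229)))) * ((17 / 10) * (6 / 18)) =561561 / 64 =8774.39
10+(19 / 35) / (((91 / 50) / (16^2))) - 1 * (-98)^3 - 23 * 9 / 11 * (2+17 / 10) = 65950495757 / 70070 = 941208.73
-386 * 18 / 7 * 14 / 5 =-13896 / 5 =-2779.20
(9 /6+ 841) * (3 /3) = 1685 /2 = 842.50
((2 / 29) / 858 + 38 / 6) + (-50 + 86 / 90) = -7970519 / 186615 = -42.71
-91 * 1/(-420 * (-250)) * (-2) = 13/7500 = 0.00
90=90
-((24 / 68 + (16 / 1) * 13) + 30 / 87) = -208.70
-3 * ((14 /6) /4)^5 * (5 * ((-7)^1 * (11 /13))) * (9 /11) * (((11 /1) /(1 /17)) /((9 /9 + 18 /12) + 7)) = 96.65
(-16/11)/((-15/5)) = 16/33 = 0.48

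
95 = 95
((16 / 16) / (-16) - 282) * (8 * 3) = -13539 / 2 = -6769.50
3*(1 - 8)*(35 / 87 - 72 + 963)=-18719.45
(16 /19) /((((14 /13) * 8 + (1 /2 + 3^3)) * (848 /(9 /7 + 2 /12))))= 793 /19857033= 0.00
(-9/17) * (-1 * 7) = 63/17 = 3.71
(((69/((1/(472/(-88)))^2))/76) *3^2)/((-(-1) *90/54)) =6485103/45980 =141.04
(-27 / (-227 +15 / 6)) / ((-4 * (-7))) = 27 / 6286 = 0.00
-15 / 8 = -1.88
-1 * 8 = -8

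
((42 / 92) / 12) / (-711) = -7 / 130824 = -0.00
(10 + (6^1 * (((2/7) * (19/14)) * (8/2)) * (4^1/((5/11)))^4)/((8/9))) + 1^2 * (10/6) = 5769391619/91875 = 62796.10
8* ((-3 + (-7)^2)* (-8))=-2944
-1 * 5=-5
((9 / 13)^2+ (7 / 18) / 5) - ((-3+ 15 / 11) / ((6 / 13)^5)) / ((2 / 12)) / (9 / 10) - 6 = 1552321099 / 3011580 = 515.45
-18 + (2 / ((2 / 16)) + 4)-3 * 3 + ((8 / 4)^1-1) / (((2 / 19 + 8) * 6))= -6449 / 924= -6.98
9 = 9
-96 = -96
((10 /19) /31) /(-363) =-10 /213807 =-0.00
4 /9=0.44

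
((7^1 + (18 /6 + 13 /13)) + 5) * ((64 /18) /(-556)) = -128 /1251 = -0.10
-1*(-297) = 297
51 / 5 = 10.20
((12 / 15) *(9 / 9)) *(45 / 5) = 36 / 5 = 7.20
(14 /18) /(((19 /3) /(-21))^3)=-194481 /6859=-28.35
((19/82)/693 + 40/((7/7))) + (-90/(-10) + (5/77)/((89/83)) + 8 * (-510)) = -20386530973/5057514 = -4030.94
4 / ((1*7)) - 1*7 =-6.43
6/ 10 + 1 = 8/ 5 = 1.60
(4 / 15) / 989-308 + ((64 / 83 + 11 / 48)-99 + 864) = 3007671099 / 6566960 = 458.00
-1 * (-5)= 5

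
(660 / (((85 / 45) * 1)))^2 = 35283600 / 289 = 122088.58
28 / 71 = 0.39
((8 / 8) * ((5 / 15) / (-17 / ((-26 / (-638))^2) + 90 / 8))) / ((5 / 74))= -50024 / 103682145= -0.00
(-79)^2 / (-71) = -6241 / 71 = -87.90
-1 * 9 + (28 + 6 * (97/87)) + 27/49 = 37288/1421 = 26.24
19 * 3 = 57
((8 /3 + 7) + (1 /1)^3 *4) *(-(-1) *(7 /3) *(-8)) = -2296 /9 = -255.11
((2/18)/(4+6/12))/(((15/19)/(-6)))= -76/405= -0.19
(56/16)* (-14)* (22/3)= -1078/3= -359.33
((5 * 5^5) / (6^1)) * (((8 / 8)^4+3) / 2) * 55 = 859375 / 3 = 286458.33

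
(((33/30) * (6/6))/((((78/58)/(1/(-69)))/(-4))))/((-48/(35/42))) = -319/387504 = -0.00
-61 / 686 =-0.09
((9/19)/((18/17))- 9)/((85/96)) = -3120/323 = -9.66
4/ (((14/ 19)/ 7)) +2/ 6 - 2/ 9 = 343/ 9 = 38.11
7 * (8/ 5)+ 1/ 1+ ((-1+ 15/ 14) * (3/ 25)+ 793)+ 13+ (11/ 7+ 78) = 44889/ 50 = 897.78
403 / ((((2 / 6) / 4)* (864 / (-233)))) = -93899 / 72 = -1304.15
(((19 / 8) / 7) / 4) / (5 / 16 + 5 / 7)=19 / 230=0.08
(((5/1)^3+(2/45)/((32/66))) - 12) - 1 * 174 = -60.91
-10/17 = -0.59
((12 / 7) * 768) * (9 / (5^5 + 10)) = 27648 / 7315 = 3.78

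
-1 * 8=-8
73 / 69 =1.06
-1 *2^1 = -2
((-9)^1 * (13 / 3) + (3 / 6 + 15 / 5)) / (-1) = 71 / 2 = 35.50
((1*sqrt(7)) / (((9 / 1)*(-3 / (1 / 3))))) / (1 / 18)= -2*sqrt(7) / 9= -0.59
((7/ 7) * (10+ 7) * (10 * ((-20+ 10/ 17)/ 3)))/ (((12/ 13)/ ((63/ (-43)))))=75075/ 43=1745.93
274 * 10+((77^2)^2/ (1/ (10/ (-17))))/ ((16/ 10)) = -878639705/ 68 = -12921172.13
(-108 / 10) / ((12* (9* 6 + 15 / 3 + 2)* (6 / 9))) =-27 / 1220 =-0.02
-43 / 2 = -21.50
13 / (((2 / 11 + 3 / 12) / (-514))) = -294008 / 19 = -15474.11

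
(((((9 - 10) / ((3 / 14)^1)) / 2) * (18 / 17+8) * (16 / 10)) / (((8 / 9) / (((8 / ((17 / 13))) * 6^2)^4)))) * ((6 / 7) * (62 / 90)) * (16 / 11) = -2728871389820878848 / 35496425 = -76877358489.51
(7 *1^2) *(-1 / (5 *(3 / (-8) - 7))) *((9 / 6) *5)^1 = 84 / 59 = 1.42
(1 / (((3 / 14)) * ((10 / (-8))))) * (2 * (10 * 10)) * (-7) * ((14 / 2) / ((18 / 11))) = 603680 / 27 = 22358.52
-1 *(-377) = 377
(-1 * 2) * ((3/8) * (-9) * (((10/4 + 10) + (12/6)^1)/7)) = 783/56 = 13.98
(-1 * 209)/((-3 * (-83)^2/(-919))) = -192071/20667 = -9.29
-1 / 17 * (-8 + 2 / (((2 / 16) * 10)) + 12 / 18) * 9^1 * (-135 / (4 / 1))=-3483 / 34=-102.44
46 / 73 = 0.63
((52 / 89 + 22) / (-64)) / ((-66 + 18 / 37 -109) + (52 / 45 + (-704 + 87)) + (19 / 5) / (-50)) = 0.00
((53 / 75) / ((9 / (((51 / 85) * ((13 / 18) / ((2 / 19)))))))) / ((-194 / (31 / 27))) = -405821 / 212139000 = -0.00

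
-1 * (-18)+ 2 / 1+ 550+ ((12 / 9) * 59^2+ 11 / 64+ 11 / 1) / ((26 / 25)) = 25177465 / 4992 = 5043.56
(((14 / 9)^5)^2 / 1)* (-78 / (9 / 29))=-218098009851904 / 10460353203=-20849.97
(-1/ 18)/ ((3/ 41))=-41/ 54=-0.76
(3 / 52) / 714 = 1 / 12376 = 0.00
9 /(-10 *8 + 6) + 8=7.88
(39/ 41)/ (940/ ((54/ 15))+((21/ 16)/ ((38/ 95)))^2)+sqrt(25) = 514012549/ 102730625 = 5.00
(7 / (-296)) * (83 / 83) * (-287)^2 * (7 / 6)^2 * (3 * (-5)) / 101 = 141262835 / 358752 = 393.76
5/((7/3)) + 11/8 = 197/56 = 3.52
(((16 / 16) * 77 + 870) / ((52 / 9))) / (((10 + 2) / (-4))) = -2841 / 52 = -54.63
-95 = -95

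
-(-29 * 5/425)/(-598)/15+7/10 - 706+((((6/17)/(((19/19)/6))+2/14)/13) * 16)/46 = -1881984649/2668575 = -705.24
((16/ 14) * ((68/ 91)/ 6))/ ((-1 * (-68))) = 4/ 1911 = 0.00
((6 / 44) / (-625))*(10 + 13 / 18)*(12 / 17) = -193 / 116875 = -0.00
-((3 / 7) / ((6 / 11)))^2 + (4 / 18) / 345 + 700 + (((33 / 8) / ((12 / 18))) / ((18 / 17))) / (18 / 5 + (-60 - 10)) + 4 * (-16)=1026883986377 / 1616388480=635.30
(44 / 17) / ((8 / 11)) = 121 / 34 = 3.56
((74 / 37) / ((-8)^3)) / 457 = -1 / 116992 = -0.00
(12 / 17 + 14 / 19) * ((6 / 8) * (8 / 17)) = 2796 / 5491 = 0.51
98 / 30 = 49 / 15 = 3.27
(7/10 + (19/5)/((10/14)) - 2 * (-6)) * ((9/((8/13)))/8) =105417/3200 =32.94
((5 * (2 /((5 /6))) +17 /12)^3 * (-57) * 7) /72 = -555046373 /41472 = -13383.64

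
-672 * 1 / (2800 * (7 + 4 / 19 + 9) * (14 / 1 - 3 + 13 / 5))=-57 / 52360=-0.00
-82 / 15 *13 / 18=-533 / 135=-3.95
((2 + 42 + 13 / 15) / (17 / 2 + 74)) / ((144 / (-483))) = -108353 / 59400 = -1.82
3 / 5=0.60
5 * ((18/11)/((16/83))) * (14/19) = 26145/836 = 31.27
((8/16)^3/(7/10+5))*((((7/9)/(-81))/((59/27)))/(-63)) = 5/3268836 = 0.00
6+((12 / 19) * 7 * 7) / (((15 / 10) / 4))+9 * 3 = 2195 / 19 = 115.53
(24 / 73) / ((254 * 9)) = 4 / 27813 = 0.00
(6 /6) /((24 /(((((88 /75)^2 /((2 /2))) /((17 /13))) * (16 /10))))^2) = 0.00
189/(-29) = -189/29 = -6.52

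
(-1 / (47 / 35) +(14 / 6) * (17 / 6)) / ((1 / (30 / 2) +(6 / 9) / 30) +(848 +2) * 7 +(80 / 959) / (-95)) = 452154115 / 458602021916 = 0.00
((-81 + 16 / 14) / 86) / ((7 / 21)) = -39 / 14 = -2.79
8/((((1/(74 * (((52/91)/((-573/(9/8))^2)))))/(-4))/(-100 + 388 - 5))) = -376956/255367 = -1.48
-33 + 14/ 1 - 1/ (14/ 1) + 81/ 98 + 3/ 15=-4421/ 245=-18.04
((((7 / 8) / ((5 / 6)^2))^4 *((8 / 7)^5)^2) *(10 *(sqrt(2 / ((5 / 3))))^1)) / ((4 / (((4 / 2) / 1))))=440301256704 *sqrt(30) / 45956640625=52.48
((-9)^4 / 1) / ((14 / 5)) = 32805 / 14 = 2343.21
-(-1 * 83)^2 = -6889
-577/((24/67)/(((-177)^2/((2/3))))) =-1211147811/16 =-75696738.19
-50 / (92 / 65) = -1625 / 46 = -35.33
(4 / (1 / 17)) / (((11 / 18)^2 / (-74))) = -1630368 / 121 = -13474.12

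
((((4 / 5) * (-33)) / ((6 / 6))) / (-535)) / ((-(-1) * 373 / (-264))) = -34848 / 997775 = -0.03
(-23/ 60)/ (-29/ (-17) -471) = 391/ 478680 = 0.00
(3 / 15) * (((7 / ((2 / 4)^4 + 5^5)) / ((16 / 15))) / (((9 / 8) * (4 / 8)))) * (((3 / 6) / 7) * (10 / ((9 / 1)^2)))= 80 / 12150243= 0.00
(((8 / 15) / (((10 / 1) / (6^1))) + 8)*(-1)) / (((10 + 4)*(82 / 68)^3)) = -4087616 / 12061175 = -0.34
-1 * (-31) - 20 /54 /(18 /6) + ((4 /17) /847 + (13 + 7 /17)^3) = 823561846111 /337066191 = 2443.32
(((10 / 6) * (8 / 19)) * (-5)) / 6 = -100 / 171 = -0.58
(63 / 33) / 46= 21 / 506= 0.04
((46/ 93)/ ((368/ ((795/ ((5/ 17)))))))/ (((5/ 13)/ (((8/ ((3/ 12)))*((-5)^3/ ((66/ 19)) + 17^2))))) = 391190774/ 5115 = 76479.13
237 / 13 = 18.23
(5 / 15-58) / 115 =-173 / 345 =-0.50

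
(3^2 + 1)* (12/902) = 60/451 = 0.13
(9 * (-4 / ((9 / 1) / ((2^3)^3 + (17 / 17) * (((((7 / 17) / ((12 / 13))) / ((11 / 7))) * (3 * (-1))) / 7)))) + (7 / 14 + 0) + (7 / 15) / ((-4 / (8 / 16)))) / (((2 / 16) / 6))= -91872578 / 935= -98259.44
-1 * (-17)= 17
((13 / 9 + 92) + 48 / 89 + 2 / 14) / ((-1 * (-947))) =527768 / 5309829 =0.10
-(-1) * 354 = 354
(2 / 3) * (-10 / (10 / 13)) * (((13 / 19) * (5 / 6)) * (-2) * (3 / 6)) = 845 / 171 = 4.94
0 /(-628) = 0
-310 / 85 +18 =244 / 17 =14.35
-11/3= -3.67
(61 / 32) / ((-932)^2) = 61 / 27795968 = 0.00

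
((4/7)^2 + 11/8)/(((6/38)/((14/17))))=12673/1428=8.87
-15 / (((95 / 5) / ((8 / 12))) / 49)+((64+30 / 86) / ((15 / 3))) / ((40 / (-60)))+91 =375051 / 8170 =45.91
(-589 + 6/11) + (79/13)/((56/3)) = -4709737/8008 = -588.13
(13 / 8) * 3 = 4.88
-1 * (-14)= 14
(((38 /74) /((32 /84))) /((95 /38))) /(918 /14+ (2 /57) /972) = 38685843 /4704633250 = 0.01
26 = 26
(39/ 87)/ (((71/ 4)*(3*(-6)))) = -26/ 18531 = -0.00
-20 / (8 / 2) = -5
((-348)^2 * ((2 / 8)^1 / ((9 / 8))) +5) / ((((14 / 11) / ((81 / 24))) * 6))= 2664783 / 224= 11896.35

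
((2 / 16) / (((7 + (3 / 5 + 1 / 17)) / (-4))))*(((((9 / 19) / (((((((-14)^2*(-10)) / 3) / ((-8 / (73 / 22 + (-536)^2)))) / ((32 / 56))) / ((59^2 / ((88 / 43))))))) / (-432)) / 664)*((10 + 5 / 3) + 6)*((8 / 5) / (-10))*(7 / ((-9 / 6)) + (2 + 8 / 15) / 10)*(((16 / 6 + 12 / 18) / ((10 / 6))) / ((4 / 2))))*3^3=44640110773 / 29675825911475800000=0.00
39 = 39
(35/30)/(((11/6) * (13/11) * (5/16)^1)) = 112/65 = 1.72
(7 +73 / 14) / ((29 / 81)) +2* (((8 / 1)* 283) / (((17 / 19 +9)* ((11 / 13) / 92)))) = 10450929575 / 209902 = 49789.57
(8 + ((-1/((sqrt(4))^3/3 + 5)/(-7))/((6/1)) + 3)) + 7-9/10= 13768/805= 17.10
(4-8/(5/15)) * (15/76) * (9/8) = -675/152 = -4.44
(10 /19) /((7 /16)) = 160 /133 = 1.20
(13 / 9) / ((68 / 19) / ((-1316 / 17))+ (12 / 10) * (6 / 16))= 125020 / 34947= 3.58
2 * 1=2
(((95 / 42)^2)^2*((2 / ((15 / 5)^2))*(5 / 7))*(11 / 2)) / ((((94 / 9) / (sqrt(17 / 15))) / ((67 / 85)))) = 12005822125*sqrt(255) / 104422294368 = 1.84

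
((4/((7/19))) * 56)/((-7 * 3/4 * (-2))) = 1216/21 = 57.90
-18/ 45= -2/ 5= -0.40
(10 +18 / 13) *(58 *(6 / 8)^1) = 6438 / 13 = 495.23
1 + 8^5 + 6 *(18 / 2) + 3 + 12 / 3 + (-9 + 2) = 32823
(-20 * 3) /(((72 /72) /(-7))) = 420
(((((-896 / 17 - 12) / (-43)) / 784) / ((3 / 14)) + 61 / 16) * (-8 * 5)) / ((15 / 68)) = -1877222 / 2709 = -692.96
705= 705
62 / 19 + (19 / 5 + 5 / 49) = 33354 / 4655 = 7.17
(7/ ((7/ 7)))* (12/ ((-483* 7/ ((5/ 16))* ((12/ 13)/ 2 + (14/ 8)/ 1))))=-13/ 3703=-0.00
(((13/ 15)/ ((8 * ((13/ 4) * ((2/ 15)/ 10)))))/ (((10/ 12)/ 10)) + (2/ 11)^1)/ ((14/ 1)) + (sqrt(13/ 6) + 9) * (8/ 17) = 4 * sqrt(78)/ 51 + 8366/ 1309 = 7.08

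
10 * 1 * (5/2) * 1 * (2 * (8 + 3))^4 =5856400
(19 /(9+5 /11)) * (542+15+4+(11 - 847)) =-57475 /104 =-552.64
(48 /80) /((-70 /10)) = -3 /35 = -0.09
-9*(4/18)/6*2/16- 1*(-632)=15167/24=631.96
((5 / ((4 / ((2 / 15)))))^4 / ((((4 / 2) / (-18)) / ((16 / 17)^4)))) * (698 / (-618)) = 1429504 / 232271901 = 0.01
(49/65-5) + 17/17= -211/65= -3.25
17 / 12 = 1.42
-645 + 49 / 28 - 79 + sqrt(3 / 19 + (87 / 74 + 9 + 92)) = -2889 / 4 + sqrt(202296686) / 1406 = -712.13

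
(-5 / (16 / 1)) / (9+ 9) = -5 / 288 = -0.02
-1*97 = -97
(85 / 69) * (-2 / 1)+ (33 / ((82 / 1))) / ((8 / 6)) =-48929 / 22632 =-2.16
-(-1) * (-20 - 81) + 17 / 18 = -1801 / 18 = -100.06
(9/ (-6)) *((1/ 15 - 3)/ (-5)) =-22/ 25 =-0.88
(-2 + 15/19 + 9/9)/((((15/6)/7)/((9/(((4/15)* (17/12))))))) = -4536/323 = -14.04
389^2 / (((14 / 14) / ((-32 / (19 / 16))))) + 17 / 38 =-154952687 / 38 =-4077702.29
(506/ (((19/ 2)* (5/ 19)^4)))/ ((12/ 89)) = 154444103/ 1875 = 82370.19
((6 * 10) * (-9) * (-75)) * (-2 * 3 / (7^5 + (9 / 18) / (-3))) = -1458000 / 100841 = -14.46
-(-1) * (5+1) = 6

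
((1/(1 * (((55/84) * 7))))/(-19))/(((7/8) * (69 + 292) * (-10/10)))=96/2640715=0.00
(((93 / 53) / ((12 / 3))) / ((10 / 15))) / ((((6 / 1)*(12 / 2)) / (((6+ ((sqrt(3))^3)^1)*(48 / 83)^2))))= 6696*sqrt(3) / 365117+ 13392 / 365117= 0.07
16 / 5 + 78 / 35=38 / 7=5.43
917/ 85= 10.79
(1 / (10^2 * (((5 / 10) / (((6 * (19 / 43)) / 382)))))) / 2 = 57 / 821300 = 0.00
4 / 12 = 0.33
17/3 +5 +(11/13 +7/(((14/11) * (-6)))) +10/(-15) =1549/156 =9.93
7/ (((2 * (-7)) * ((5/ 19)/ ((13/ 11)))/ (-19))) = 4693/ 110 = 42.66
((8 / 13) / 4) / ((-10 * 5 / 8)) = -8 / 325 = -0.02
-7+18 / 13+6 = 5 / 13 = 0.38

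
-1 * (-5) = 5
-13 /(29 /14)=-182 /29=-6.28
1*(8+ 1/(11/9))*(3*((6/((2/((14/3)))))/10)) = 2037/55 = 37.04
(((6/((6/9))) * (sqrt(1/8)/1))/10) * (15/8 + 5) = 2.19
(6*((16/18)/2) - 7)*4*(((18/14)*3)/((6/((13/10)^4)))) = -1113879/35000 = -31.83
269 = 269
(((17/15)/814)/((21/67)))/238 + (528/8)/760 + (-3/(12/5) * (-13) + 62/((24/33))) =3464368967/34102530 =101.59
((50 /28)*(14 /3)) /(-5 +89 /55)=-1375 /558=-2.46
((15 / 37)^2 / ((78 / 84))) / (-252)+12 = 427103 / 35594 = 12.00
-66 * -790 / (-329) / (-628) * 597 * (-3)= -23345685 / 51653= -451.97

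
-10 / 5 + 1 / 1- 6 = -7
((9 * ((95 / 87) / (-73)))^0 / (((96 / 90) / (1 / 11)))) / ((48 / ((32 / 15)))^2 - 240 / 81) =81 / 478324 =0.00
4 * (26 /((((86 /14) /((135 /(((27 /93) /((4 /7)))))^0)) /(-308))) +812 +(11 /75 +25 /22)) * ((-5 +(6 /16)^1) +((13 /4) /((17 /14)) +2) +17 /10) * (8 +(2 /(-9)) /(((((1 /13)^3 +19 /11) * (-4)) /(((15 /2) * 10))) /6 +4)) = -69921715107725597 /2562098154000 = -27290.80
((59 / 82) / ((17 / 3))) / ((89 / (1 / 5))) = 177 / 620330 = 0.00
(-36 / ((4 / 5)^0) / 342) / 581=-2 / 11039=-0.00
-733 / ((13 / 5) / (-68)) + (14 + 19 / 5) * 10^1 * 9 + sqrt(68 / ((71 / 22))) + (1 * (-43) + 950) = 2 * sqrt(26554) / 71 + 281837 / 13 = 21684.36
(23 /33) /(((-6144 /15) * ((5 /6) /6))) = -69 /5632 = -0.01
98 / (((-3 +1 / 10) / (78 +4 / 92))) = -1759100 / 667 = -2637.33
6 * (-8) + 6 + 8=-34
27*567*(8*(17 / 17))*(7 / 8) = 107163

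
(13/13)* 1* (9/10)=9/10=0.90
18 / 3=6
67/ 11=6.09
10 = 10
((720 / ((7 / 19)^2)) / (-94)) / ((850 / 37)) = -480852 / 195755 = -2.46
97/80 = 1.21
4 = 4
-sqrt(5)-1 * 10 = -10-sqrt(5) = -12.24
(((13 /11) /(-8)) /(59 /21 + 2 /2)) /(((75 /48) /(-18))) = 2457 /5500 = 0.45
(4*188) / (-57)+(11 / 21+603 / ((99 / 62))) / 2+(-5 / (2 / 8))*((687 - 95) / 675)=62548397 / 395010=158.35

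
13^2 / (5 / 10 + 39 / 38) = 3211 / 29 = 110.72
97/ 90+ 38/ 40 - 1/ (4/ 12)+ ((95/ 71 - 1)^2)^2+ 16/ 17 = -279775027/ 15551948772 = -0.02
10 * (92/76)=12.11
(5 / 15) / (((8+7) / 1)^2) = 1 / 675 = 0.00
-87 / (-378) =29 / 126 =0.23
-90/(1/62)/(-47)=5580/47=118.72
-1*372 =-372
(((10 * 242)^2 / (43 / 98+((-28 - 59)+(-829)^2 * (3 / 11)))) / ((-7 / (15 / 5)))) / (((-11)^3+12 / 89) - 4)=80267818400 / 7997641379141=0.01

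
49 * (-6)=-294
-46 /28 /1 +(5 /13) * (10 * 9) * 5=31201 /182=171.43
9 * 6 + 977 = 1031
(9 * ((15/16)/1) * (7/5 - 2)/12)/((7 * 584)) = -27/261632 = -0.00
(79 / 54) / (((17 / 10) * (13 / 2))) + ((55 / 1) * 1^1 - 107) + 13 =-231923 / 5967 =-38.87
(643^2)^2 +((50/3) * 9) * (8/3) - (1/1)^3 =170940076000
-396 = -396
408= 408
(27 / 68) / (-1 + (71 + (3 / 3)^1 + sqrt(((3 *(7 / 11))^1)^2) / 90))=4455 / 796858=0.01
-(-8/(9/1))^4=-4096/6561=-0.62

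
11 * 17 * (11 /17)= 121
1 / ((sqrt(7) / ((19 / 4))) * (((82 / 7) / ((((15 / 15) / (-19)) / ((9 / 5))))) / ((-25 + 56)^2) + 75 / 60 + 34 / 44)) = 1004245 * sqrt(7) / 2376547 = 1.12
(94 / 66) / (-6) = -47 / 198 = -0.24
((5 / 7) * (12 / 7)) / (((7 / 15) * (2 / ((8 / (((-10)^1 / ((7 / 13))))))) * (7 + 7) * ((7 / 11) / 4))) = -7920 / 31213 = -0.25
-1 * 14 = -14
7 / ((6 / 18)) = 21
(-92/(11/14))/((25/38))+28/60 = -146447/825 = -177.51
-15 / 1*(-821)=12315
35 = 35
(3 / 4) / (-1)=-3 / 4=-0.75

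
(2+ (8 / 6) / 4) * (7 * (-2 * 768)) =-25088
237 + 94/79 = 18817/79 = 238.19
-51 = -51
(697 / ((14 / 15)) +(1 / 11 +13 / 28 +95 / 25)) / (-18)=-165251 / 3960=-41.73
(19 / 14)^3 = 6859 / 2744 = 2.50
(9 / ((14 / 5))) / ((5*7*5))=9 / 490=0.02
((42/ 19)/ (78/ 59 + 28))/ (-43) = -1239/ 706705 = -0.00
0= 0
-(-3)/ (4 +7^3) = 3/ 347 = 0.01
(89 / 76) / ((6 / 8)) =89 / 57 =1.56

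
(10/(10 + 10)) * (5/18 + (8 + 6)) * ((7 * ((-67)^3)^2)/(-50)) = -162734629522031/1800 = -90408127512.24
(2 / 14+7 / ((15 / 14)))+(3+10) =2066 / 105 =19.68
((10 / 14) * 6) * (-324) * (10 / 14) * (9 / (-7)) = 437400 / 343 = 1275.22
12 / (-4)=-3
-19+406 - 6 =381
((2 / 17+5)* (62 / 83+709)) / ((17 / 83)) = 17733.85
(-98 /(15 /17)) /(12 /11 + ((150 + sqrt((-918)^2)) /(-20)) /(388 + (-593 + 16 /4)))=-1227842 /14997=-81.87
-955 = -955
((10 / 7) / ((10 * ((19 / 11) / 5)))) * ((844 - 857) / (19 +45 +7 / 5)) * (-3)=3575 / 14497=0.25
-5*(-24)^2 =-2880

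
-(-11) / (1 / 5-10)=-55 / 49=-1.12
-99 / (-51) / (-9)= -11 / 51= -0.22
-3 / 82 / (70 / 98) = -21 / 410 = -0.05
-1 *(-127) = 127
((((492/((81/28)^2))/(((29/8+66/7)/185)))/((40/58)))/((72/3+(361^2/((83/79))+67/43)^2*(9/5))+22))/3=34887388432960/2399266162174315887981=0.00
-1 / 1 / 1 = -1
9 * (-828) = -7452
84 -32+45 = 97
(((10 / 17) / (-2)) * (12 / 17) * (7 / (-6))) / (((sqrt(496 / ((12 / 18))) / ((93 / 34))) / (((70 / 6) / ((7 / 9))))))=0.36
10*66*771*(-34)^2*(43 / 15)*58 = 97805063136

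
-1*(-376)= 376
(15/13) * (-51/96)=-255/416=-0.61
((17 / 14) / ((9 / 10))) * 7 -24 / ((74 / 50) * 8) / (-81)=9460 / 999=9.47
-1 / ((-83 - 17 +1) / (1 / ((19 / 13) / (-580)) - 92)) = -1032 / 209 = -4.94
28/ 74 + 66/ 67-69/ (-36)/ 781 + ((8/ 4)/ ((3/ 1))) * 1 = 47223169/ 23233188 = 2.03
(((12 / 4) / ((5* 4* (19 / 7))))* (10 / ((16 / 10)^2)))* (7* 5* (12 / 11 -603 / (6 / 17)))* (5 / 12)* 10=-302728125 / 5632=-53751.44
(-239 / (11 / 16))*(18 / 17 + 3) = -1410.99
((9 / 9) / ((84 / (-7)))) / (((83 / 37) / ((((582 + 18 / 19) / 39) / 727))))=-2627 / 3439437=-0.00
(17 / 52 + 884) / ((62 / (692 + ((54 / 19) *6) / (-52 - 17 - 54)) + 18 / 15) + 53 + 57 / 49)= 30360492610 / 1903794477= 15.95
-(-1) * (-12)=-12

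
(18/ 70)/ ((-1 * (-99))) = 1/ 385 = 0.00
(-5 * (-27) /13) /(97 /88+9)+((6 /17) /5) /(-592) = 298866129 /290774120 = 1.03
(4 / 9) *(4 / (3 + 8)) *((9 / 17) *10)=160 / 187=0.86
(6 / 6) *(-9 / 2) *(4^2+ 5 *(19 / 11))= -2439 / 22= -110.86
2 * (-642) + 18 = -1266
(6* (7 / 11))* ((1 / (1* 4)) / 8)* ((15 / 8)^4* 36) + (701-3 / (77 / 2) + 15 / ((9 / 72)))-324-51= 629537899 / 1261568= 499.01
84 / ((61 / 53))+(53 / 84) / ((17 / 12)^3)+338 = 862647922 / 2097851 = 411.21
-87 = -87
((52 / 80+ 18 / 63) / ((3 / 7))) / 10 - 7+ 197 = 114131 / 600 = 190.22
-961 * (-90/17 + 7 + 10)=-11249.35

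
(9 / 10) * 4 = 18 / 5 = 3.60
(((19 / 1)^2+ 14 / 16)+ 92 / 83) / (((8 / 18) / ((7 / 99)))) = 153377 / 2656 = 57.75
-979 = -979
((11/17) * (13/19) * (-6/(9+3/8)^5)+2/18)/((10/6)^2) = 28379300227/709716796875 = 0.04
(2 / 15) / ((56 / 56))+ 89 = 89.13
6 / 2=3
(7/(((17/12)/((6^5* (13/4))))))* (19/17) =40334112/289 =139564.40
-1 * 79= -79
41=41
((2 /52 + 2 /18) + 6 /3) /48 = 503 /11232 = 0.04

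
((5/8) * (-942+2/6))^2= 199515625/576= 346381.29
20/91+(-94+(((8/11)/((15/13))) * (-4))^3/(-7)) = -5342843986/58397625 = -91.49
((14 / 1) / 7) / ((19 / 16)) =32 / 19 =1.68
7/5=1.40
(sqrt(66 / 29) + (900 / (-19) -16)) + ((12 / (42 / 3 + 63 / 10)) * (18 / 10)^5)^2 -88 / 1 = -8136367452956 / 305848046875 + sqrt(1914) / 29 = -25.09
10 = 10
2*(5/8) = 5/4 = 1.25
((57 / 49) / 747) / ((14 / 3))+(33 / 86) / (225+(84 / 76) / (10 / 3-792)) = 2404612697 / 1179232726098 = 0.00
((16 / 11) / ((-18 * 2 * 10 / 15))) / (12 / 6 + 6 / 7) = -7 / 330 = -0.02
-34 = -34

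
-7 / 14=-1 / 2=-0.50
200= 200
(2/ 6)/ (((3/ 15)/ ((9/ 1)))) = 15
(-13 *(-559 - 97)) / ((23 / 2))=17056 / 23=741.57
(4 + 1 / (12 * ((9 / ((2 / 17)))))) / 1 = 4.00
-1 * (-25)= 25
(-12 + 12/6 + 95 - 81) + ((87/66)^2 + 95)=48757/484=100.74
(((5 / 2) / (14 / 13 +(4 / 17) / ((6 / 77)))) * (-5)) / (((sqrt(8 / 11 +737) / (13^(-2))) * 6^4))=-85 * sqrt(89265) / 49511419776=-0.00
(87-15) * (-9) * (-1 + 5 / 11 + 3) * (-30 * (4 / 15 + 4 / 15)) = 279936 / 11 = 25448.73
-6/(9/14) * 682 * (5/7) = -13640/3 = -4546.67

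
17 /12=1.42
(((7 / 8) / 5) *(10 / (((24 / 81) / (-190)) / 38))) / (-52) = 341145 / 416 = 820.06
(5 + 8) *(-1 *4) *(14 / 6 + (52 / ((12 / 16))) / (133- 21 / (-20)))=-1192204 / 8043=-148.23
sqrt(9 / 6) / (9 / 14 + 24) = 0.05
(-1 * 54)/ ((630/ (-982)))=2946/ 35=84.17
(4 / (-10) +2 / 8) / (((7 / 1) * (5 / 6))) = -9 / 350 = -0.03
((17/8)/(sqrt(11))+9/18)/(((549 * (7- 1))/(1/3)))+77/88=17 * sqrt(11)/869616+34589/39528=0.88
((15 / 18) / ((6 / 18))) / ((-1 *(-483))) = 5 / 966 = 0.01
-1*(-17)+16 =33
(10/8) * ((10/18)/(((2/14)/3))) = 175/12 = 14.58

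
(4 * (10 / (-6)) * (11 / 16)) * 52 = -715 / 3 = -238.33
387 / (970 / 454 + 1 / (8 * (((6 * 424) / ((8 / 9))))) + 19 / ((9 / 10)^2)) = 6034172112 / 399056761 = 15.12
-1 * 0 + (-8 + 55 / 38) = -249 / 38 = -6.55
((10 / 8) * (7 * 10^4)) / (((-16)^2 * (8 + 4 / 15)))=41.35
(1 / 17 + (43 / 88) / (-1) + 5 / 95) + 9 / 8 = 2657 / 3553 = 0.75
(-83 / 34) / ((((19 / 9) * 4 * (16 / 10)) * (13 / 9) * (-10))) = 6723 / 537472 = 0.01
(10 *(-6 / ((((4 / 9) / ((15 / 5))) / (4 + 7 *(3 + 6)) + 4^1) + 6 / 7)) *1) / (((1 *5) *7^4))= -10854 / 10553081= -0.00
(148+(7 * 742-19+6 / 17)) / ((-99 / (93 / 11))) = -454.61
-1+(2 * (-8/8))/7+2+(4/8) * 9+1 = 87/14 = 6.21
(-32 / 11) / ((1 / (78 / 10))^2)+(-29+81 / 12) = -219163 / 1100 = -199.24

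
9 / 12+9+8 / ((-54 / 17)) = 781 / 108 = 7.23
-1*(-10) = 10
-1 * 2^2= -4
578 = 578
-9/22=-0.41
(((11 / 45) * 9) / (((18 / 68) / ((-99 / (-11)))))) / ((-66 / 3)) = -17 / 5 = -3.40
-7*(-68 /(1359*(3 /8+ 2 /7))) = 26656 /50283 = 0.53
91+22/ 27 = 2479/ 27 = 91.81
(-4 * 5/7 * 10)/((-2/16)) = 1600/7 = 228.57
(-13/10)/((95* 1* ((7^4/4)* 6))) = -13/3421425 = -0.00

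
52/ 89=0.58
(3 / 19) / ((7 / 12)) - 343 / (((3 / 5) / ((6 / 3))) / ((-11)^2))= -55198882 / 399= -138343.06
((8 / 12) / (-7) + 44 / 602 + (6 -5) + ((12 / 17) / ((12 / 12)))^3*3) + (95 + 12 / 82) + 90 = 34046801020 / 181893999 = 187.18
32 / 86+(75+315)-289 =4359 / 43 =101.37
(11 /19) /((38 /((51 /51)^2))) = 11 /722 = 0.02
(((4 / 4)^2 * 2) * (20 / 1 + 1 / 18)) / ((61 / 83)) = 54.58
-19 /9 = -2.11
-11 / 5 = -2.20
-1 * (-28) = 28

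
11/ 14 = 0.79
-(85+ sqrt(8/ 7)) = -85 - 2 * sqrt(14)/ 7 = -86.07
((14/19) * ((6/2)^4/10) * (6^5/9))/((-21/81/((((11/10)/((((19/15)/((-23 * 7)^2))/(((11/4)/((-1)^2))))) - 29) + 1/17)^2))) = -1509457763268088121601/19822510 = -76148669531158.67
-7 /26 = -0.27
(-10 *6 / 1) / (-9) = 6.67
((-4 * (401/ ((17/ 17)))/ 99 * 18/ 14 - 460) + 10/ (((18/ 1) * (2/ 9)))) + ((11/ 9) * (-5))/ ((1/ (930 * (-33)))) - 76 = 28797333/ 154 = 186995.67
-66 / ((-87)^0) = -66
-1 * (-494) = 494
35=35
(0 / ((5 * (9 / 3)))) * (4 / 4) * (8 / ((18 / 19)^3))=0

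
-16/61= -0.26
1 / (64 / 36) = 9 / 16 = 0.56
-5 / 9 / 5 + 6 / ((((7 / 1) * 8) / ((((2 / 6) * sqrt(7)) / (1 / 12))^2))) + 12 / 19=2141 / 171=12.52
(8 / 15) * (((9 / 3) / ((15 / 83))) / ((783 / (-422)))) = -280208 / 58725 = -4.77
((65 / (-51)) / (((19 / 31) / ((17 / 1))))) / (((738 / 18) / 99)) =-66495 / 779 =-85.36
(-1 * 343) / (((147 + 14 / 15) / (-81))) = 59535 / 317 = 187.81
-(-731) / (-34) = -43 / 2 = -21.50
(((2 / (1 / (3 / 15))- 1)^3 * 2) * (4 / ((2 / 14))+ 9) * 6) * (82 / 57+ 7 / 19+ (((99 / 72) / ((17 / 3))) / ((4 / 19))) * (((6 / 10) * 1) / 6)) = -595462941 / 3230000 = -184.35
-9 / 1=-9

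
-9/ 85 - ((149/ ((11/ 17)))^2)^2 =-3499126834885054/ 1244485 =-2811706717.95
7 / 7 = 1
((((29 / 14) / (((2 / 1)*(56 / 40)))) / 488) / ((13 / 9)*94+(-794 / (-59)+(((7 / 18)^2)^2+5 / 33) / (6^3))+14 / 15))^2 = 111161140319195139690000 / 1090768301651785856304917571155569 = 0.00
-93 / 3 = -31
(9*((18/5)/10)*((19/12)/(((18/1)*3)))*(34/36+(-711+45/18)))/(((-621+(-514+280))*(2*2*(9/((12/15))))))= 796/455625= 0.00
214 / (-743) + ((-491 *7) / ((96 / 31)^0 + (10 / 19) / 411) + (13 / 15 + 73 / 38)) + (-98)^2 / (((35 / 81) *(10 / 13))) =60230593992017 / 2365303350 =25464.22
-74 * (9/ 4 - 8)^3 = 450179/ 32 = 14068.09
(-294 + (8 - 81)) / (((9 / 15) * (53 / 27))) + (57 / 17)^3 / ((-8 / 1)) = -316.32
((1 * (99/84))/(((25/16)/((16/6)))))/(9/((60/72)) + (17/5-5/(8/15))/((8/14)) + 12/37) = 416768/138425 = 3.01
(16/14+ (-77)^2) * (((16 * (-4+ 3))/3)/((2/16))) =-1771136/7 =-253019.43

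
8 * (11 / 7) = 12.57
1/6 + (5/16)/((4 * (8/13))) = 451/1536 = 0.29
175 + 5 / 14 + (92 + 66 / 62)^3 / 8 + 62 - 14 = 168460154703 / 1668296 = 100977.38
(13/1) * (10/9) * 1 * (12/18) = 260/27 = 9.63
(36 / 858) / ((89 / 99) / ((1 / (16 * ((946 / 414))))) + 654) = 5589 / 91493831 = 0.00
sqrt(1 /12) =sqrt(3) /6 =0.29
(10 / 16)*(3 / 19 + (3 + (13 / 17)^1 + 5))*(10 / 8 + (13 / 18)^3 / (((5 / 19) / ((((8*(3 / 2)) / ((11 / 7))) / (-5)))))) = -32786287 / 6279120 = -5.22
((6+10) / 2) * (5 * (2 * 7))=560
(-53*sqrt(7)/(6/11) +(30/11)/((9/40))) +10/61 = -244.79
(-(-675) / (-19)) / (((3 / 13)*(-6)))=975 / 38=25.66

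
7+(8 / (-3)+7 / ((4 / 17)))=409 / 12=34.08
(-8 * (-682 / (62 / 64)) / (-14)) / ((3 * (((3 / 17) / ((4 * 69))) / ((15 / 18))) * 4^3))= -172040 / 63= -2730.79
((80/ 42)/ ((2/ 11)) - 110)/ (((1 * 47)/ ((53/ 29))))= -110770/ 28623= -3.87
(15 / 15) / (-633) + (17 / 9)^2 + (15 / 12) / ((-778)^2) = 147573166927 / 41379635376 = 3.57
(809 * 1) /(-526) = -809 /526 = -1.54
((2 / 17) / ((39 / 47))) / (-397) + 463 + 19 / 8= 979933801 / 2105688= 465.37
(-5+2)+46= 43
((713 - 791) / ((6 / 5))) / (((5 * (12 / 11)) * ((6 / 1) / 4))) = -143 / 18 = -7.94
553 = 553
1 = 1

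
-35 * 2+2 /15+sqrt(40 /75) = -1048 /15+2 * sqrt(30) /15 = -69.14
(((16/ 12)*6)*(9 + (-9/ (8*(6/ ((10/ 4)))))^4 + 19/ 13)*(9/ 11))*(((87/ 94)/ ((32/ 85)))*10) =47674831009275/ 28189917184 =1691.20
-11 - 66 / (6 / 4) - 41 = -96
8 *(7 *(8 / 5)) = 448 / 5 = 89.60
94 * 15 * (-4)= -5640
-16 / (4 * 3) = -4 / 3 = -1.33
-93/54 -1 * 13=-14.72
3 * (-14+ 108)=282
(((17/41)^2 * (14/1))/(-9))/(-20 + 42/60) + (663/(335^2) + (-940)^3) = -272170284175715284789/327685440825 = -830583999.98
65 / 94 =0.69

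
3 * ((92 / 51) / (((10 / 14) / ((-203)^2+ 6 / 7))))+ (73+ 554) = 26592443 / 85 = 312852.27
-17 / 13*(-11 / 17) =11 / 13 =0.85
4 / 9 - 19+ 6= -113 / 9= -12.56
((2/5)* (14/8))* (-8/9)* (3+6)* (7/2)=-98/5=-19.60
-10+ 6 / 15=-48 / 5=-9.60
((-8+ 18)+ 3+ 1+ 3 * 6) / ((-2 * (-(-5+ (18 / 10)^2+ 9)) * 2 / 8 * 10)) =160 / 181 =0.88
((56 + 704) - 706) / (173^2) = 54 / 29929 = 0.00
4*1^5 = 4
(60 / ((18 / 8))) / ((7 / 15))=400 / 7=57.14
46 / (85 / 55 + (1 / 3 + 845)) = 1518 / 27947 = 0.05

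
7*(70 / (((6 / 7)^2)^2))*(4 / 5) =117649 / 162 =726.23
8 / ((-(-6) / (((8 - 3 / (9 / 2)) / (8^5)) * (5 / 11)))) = 5 / 36864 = 0.00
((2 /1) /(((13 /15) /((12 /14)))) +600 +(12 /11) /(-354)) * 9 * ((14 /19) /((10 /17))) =5439461814 /801515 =6786.48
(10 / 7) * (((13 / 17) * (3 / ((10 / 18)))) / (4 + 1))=702 / 595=1.18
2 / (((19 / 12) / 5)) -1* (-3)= 177 / 19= 9.32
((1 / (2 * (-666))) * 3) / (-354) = 1 / 157176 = 0.00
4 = 4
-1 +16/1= 15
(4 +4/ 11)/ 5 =48/ 55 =0.87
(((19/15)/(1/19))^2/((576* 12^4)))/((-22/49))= -6385729/59122483200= -0.00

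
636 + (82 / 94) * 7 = 30179 / 47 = 642.11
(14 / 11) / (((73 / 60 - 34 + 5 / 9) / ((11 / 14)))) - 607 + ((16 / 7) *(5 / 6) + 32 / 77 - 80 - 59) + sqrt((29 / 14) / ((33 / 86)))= -996595370 / 1340031 + sqrt(288057) / 231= -741.39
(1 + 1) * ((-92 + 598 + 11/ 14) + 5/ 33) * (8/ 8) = 234205/ 231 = 1013.87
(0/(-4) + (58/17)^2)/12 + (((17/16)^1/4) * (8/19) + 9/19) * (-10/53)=3001733/3492276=0.86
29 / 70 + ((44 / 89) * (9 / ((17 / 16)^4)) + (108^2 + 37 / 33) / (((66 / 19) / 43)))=40912944750430982 / 283322859435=144403.97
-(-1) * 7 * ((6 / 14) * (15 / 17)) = 45 / 17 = 2.65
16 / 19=0.84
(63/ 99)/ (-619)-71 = -483446/ 6809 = -71.00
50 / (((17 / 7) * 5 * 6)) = 35 / 51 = 0.69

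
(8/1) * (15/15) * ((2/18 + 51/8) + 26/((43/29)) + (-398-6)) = -1176415/387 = -3039.83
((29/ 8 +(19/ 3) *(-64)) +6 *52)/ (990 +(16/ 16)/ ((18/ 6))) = -2153/ 23768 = -0.09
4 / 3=1.33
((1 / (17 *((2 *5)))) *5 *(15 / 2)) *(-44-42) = -645 / 34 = -18.97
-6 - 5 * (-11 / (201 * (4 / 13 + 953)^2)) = -185225248199 / 30870876249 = -6.00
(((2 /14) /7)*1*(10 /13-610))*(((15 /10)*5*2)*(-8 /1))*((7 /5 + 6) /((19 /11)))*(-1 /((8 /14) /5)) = -55930.13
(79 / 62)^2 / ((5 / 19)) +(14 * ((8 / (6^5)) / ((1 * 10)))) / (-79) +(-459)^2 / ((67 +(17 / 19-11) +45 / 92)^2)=65105169347440898456 / 928088176996144665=70.15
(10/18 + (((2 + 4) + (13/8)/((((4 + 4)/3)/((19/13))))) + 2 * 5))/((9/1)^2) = 10049/46656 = 0.22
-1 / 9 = -0.11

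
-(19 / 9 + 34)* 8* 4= -1155.56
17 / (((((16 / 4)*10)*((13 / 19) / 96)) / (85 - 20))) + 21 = 3897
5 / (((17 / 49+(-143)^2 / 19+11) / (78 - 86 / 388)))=14047859 / 39287522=0.36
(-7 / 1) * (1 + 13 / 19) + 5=-129 / 19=-6.79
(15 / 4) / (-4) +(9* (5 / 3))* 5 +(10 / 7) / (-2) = 73.35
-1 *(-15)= 15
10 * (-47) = -470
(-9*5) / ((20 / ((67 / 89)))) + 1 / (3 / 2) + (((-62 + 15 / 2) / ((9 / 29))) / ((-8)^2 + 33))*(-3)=152083 / 34532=4.40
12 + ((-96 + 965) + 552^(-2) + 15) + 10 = 276061825/304704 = 906.00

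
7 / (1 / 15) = 105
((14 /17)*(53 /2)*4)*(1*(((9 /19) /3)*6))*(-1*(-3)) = 80136 /323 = 248.10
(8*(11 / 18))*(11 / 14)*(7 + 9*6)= 14762 / 63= 234.32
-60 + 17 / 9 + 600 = 4877 / 9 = 541.89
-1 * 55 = -55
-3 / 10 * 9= -27 / 10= -2.70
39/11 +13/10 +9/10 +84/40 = 863/110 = 7.85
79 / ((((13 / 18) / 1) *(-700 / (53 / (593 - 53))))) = -4187 / 273000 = -0.02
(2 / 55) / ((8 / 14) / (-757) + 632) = 5299 / 92096510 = 0.00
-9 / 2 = -4.50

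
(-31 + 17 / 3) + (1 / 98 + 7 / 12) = -4849 / 196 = -24.74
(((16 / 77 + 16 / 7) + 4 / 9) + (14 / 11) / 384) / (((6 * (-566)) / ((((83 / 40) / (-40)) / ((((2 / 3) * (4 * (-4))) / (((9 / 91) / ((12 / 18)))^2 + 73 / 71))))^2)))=-5481899110535872198019 / 242650143260394953134571520000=-0.00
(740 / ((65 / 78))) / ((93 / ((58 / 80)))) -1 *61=-8382 / 155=-54.08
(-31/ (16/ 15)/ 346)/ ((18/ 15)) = -775/ 11072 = -0.07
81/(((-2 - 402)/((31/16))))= -2511/6464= -0.39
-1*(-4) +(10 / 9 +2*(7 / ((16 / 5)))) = 683 / 72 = 9.49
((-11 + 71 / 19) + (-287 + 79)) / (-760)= 409 / 1444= 0.28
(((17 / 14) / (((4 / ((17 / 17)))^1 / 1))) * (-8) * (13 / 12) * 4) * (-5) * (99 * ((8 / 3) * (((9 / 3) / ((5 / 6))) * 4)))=1400256 / 7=200036.57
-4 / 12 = -1 / 3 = -0.33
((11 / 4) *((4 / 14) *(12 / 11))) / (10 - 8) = 0.43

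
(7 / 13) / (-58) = -0.01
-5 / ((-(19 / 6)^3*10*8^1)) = 27 / 13718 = 0.00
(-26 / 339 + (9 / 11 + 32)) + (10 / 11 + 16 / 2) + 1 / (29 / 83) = 4813642 / 108141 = 44.51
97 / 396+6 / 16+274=217499 / 792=274.62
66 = 66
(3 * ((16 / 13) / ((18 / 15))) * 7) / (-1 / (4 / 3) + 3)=1120 / 117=9.57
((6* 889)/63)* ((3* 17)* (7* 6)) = 181356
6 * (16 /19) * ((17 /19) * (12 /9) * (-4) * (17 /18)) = -73984 /3249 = -22.77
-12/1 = -12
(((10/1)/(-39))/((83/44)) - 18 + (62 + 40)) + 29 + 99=685804/3237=211.86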